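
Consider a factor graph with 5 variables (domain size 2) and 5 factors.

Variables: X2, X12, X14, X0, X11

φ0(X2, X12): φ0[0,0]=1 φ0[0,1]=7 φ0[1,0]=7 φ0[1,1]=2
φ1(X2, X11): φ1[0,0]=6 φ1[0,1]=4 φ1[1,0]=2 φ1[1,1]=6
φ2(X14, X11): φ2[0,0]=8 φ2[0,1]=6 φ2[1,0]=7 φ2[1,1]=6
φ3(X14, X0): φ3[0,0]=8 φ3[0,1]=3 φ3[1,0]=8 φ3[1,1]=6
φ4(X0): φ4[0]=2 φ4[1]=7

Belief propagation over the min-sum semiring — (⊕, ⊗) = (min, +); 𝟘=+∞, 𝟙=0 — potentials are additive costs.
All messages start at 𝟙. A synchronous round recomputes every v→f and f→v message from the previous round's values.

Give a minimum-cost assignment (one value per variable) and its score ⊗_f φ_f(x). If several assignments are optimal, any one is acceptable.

assignment: (X2=0, X12=0, X14=0, X0=0, X11=1); score = 21

init: all messages = 𝟙 over 2 values
r1 m[φ0→X2] = [1, 2]
r1 m[φ0→X12] = [1, 2]
r1 m[φ1→X2] = [4, 2]
r1 m[φ1→X11] = [2, 4]
r1 m[φ2→X14] = [6, 6]
r1 m[φ2→X11] = [7, 6]
r1 m[φ3→X14] = [3, 6]
r1 m[φ3→X0] = [8, 3]
r1 m[φ4→X0] = [2, 7]
r1 m[X2→φ0] = [0, 0]
r1 m[X2→φ1] = [0, 0]
r1 m[X12→φ0] = [0, 0]
r1 m[X14→φ2] = [0, 0]
r1 m[X14→φ3] = [0, 0]
r1 m[X0→φ3] = [0, 0]
r1 m[X0→φ4] = [0, 0]
r1 m[X11→φ1] = [0, 0]
r1 m[X11→φ2] = [0, 0]
r2 m[φ0→X2] = [1, 2]
r2 m[φ0→X12] = [1, 2]
r2 m[φ1→X2] = [4, 2]
r2 m[φ1→X11] = [2, 4]
r2 m[φ2→X14] = [6, 6]
r2 m[φ2→X11] = [7, 6]
r2 m[φ3→X14] = [3, 6]
r2 m[φ3→X0] = [8, 3]
r2 m[φ4→X0] = [2, 7]
r2 m[X2→φ0] = [4, 2]
r2 m[X2→φ1] = [1, 2]
r2 m[X12→φ0] = [0, 0]
r2 m[X14→φ2] = [3, 6]
r2 m[X14→φ3] = [6, 6]
r2 m[X0→φ3] = [2, 7]
r2 m[X0→φ4] = [8, 3]
r2 m[X11→φ1] = [7, 6]
r2 m[X11→φ2] = [2, 4]
r3 m[φ0→X2] = [1, 2]
r3 m[φ0→X12] = [5, 4]
r3 m[φ1→X2] = [10, 9]
r3 m[φ1→X11] = [4, 5]
r3 m[φ2→X14] = [10, 9]
r3 m[φ2→X11] = [11, 9]
r3 m[φ3→X14] = [10, 10]
r3 m[φ3→X0] = [14, 9]
r3 m[φ4→X0] = [2, 7]
r3 m[X2→φ0] = [4, 2]
r3 m[X2→φ1] = [1, 2]
r3 m[X12→φ0] = [0, 0]
r3 m[X14→φ2] = [3, 6]
r3 m[X14→φ3] = [6, 6]
r3 m[X0→φ3] = [2, 7]
r3 m[X0→φ4] = [8, 3]
r3 m[X11→φ1] = [7, 6]
r3 m[X11→φ2] = [2, 4]
r4 m[φ0→X2] = [1, 2]
r4 m[φ0→X12] = [5, 4]
r4 m[φ1→X2] = [10, 9]
r4 m[φ1→X11] = [4, 5]
r4 m[φ2→X14] = [10, 9]
r4 m[φ2→X11] = [11, 9]
r4 m[φ3→X14] = [10, 10]
r4 m[φ3→X0] = [14, 9]
r4 m[φ4→X0] = [2, 7]
r4 m[X2→φ0] = [10, 9]
r4 m[X2→φ1] = [1, 2]
r4 m[X12→φ0] = [0, 0]
r4 m[X14→φ2] = [10, 10]
r4 m[X14→φ3] = [10, 9]
r4 m[X0→φ3] = [2, 7]
r4 m[X0→φ4] = [14, 9]
r4 m[X11→φ1] = [11, 9]
r4 m[X11→φ2] = [4, 5]
r5 m[φ0→X2] = [1, 2]
r5 m[φ0→X12] = [11, 11]
r5 m[φ1→X2] = [13, 13]
r5 m[φ1→X11] = [4, 5]
r5 m[φ2→X14] = [11, 11]
r5 m[φ2→X11] = [17, 16]
r5 m[φ3→X14] = [10, 10]
r5 m[φ3→X0] = [17, 13]
r5 m[φ4→X0] = [2, 7]
r5 m[X2→φ0] = [10, 9]
r5 m[X2→φ1] = [1, 2]
r5 m[X12→φ0] = [0, 0]
r5 m[X14→φ2] = [10, 10]
r5 m[X14→φ3] = [10, 9]
r5 m[X0→φ3] = [2, 7]
r5 m[X0→φ4] = [14, 9]
r5 m[X11→φ1] = [11, 9]
r5 m[X11→φ2] = [4, 5]
r6 m[φ0→X2] = [1, 2]
r6 m[φ0→X12] = [11, 11]
r6 m[φ1→X2] = [13, 13]
r6 m[φ1→X11] = [4, 5]
r6 m[φ2→X14] = [11, 11]
r6 m[φ2→X11] = [17, 16]
r6 m[φ3→X14] = [10, 10]
r6 m[φ3→X0] = [17, 13]
r6 m[φ4→X0] = [2, 7]
r6 m[X2→φ0] = [13, 13]
r6 m[X2→φ1] = [1, 2]
r6 m[X12→φ0] = [0, 0]
r6 m[X14→φ2] = [10, 10]
r6 m[X14→φ3] = [11, 11]
r6 m[X0→φ3] = [2, 7]
r6 m[X0→φ4] = [17, 13]
r6 m[X11→φ1] = [17, 16]
r6 m[X11→φ2] = [4, 5]
r7 m[φ0→X2] = [1, 2]
r7 m[φ0→X12] = [14, 15]
r7 m[φ1→X2] = [20, 19]
r7 m[φ1→X11] = [4, 5]
r7 m[φ2→X14] = [11, 11]
r7 m[φ2→X11] = [17, 16]
r7 m[φ3→X14] = [10, 10]
r7 m[φ3→X0] = [19, 14]
r7 m[φ4→X0] = [2, 7]
r7 m[X2→φ0] = [13, 13]
r7 m[X2→φ1] = [1, 2]
r7 m[X12→φ0] = [0, 0]
r7 m[X14→φ2] = [10, 10]
r7 m[X14→φ3] = [11, 11]
r7 m[X0→φ3] = [2, 7]
r7 m[X0→φ4] = [17, 13]
r7 m[X11→φ1] = [17, 16]
r7 m[X11→φ2] = [4, 5]
r8 m[φ0→X2] = [1, 2]
r8 m[φ0→X12] = [14, 15]
r8 m[φ1→X2] = [20, 19]
r8 m[φ1→X11] = [4, 5]
r8 m[φ2→X14] = [11, 11]
r8 m[φ2→X11] = [17, 16]
r8 m[φ3→X14] = [10, 10]
r8 m[φ3→X0] = [19, 14]
r8 m[φ4→X0] = [2, 7]
r8 m[X2→φ0] = [20, 19]
r8 m[X2→φ1] = [1, 2]
r8 m[X12→φ0] = [0, 0]
r8 m[X14→φ2] = [10, 10]
r8 m[X14→φ3] = [11, 11]
r8 m[X0→φ3] = [2, 7]
r8 m[X0→φ4] = [19, 14]
r8 m[X11→φ1] = [17, 16]
r8 m[X11→φ2] = [4, 5]
r9 m[φ0→X2] = [1, 2]
r9 m[φ0→X12] = [21, 21]
r9 m[φ1→X2] = [20, 19]
r9 m[φ1→X11] = [4, 5]
r9 m[φ2→X14] = [11, 11]
r9 m[φ2→X11] = [17, 16]
r9 m[φ3→X14] = [10, 10]
r9 m[φ3→X0] = [19, 14]
r9 m[φ4→X0] = [2, 7]
r9 m[X2→φ0] = [20, 19]
r9 m[X2→φ1] = [1, 2]
r9 m[X12→φ0] = [0, 0]
r9 m[X14→φ2] = [10, 10]
r9 m[X14→φ3] = [11, 11]
r9 m[X0→φ3] = [2, 7]
r9 m[X0→φ4] = [19, 14]
r9 m[X11→φ1] = [17, 16]
r9 m[X11→φ2] = [4, 5]
r10 m[φ0→X2] = [1, 2]
r10 m[φ0→X12] = [21, 21]
r10 m[φ1→X2] = [20, 19]
r10 m[φ1→X11] = [4, 5]
r10 m[φ2→X14] = [11, 11]
r10 m[φ2→X11] = [17, 16]
r10 m[φ3→X14] = [10, 10]
r10 m[φ3→X0] = [19, 14]
r10 m[φ4→X0] = [2, 7]
r10 m[X2→φ0] = [20, 19]
r10 m[X2→φ1] = [1, 2]
r10 m[X12→φ0] = [0, 0]
r10 m[X14→φ2] = [10, 10]
r10 m[X14→φ3] = [11, 11]
r10 m[X0→φ3] = [2, 7]
r10 m[X0→φ4] = [19, 14]
r10 m[X11→φ1] = [17, 16]
r10 m[X11→φ2] = [4, 5]
fixed point reached at round 10
traceback from X2: (X2=0, X12=0, X14=0, X0=0, X11=1), score=21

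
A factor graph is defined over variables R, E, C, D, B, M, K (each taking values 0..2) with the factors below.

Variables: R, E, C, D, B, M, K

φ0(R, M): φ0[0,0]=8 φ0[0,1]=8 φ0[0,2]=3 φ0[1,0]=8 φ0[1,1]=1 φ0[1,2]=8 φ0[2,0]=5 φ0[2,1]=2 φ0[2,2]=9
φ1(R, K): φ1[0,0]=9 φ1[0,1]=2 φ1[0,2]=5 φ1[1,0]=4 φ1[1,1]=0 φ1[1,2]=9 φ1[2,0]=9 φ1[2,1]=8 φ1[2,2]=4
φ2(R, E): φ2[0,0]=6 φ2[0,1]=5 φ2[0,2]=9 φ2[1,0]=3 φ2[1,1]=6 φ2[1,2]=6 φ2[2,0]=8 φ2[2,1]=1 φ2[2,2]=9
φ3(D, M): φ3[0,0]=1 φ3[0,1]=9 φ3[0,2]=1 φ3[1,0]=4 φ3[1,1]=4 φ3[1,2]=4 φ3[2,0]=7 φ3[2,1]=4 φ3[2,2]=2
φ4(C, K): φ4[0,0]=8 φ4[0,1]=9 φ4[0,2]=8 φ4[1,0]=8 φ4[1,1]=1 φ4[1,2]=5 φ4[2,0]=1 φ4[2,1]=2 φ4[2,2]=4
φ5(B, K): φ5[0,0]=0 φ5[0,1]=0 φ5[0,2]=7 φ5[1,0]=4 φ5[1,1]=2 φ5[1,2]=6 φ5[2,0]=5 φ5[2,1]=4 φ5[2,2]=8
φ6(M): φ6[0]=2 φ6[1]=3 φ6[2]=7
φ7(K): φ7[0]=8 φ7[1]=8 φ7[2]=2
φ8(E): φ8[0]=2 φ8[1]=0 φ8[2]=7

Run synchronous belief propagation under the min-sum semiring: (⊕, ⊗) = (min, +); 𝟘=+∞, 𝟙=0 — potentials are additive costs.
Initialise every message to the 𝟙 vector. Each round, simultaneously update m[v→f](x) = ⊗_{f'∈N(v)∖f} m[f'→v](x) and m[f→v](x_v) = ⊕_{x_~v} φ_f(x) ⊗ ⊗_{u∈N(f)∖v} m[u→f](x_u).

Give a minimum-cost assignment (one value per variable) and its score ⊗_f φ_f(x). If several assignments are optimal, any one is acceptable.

assignment: (R=1, E=0, C=1, D=1, B=0, M=1, K=1); score = 22

init: all messages = 𝟙 over 3 values
r1 m[φ0→R] = [3, 1, 2]
r1 m[φ0→M] = [5, 1, 3]
r1 m[φ1→R] = [2, 0, 4]
r1 m[φ1→K] = [4, 0, 4]
r1 m[φ2→R] = [5, 3, 1]
r1 m[φ2→E] = [3, 1, 6]
r1 m[φ3→D] = [1, 4, 2]
r1 m[φ3→M] = [1, 4, 1]
r1 m[φ4→C] = [8, 1, 1]
r1 m[φ4→K] = [1, 1, 4]
r1 m[φ5→B] = [0, 2, 4]
r1 m[φ5→K] = [0, 0, 6]
r1 m[φ6→M] = [2, 3, 7]
r1 m[φ7→K] = [8, 8, 2]
r1 m[φ8→E] = [2, 0, 7]
r1 m[R→φ0] = [0, 0, 0]
r1 m[R→φ1] = [0, 0, 0]
r1 m[R→φ2] = [0, 0, 0]
r1 m[E→φ2] = [0, 0, 0]
r1 m[E→φ8] = [0, 0, 0]
r1 m[C→φ4] = [0, 0, 0]
r1 m[D→φ3] = [0, 0, 0]
r1 m[B→φ5] = [0, 0, 0]
r1 m[M→φ0] = [0, 0, 0]
r1 m[M→φ3] = [0, 0, 0]
r1 m[M→φ6] = [0, 0, 0]
r1 m[K→φ1] = [0, 0, 0]
r1 m[K→φ4] = [0, 0, 0]
r1 m[K→φ5] = [0, 0, 0]
r1 m[K→φ7] = [0, 0, 0]
r2 m[φ0→R] = [3, 1, 2]
r2 m[φ0→M] = [5, 1, 3]
r2 m[φ1→R] = [2, 0, 4]
r2 m[φ1→K] = [4, 0, 4]
r2 m[φ2→R] = [5, 3, 1]
r2 m[φ2→E] = [3, 1, 6]
r2 m[φ3→D] = [1, 4, 2]
r2 m[φ3→M] = [1, 4, 1]
r2 m[φ4→C] = [8, 1, 1]
r2 m[φ4→K] = [1, 1, 4]
r2 m[φ5→B] = [0, 2, 4]
r2 m[φ5→K] = [0, 0, 6]
r2 m[φ6→M] = [2, 3, 7]
r2 m[φ7→K] = [8, 8, 2]
r2 m[φ8→E] = [2, 0, 7]
r2 m[R→φ0] = [7, 3, 5]
r2 m[R→φ1] = [8, 4, 3]
r2 m[R→φ2] = [5, 1, 6]
r2 m[E→φ2] = [2, 0, 7]
r2 m[E→φ8] = [3, 1, 6]
r2 m[C→φ4] = [0, 0, 0]
r2 m[D→φ3] = [0, 0, 0]
r2 m[B→φ5] = [0, 0, 0]
r2 m[M→φ0] = [3, 7, 8]
r2 m[M→φ3] = [7, 4, 10]
r2 m[M→φ6] = [6, 5, 4]
r2 m[K→φ1] = [9, 9, 12]
r2 m[K→φ4] = [12, 8, 12]
r2 m[K→φ5] = [13, 9, 10]
r2 m[K→φ7] = [5, 1, 14]
r3 m[φ0→R] = [11, 8, 8]
r3 m[φ0→M] = [10, 4, 10]
r3 m[φ1→R] = [11, 9, 16]
r3 m[φ1→K] = [8, 4, 7]
r3 m[φ2→R] = [5, 5, 1]
r3 m[φ2→E] = [4, 7, 7]
r3 m[φ3→D] = [8, 8, 8]
r3 m[φ3→M] = [1, 4, 1]
r3 m[φ4→C] = [17, 9, 10]
r3 m[φ4→K] = [1, 1, 4]
r3 m[φ5→B] = [9, 11, 13]
r3 m[φ5→K] = [0, 0, 6]
r3 m[φ6→M] = [2, 3, 7]
r3 m[φ7→K] = [8, 8, 2]
r3 m[φ8→E] = [2, 0, 7]
r3 m[R→φ0] = [7, 3, 5]
r3 m[R→φ1] = [8, 4, 3]
r3 m[R→φ2] = [5, 1, 6]
r3 m[E→φ2] = [2, 0, 7]
r3 m[E→φ8] = [3, 1, 6]
r3 m[C→φ4] = [0, 0, 0]
r3 m[D→φ3] = [0, 0, 0]
r3 m[B→φ5] = [0, 0, 0]
r3 m[M→φ0] = [3, 7, 8]
r3 m[M→φ3] = [7, 4, 10]
r3 m[M→φ6] = [6, 5, 4]
r3 m[K→φ1] = [9, 9, 12]
r3 m[K→φ4] = [12, 8, 12]
r3 m[K→φ5] = [13, 9, 10]
r3 m[K→φ7] = [5, 1, 14]
r4 m[φ0→R] = [11, 8, 8]
r4 m[φ0→M] = [10, 4, 10]
r4 m[φ1→R] = [11, 9, 16]
r4 m[φ1→K] = [8, 4, 7]
r4 m[φ2→R] = [5, 5, 1]
r4 m[φ2→E] = [4, 7, 7]
r4 m[φ3→D] = [8, 8, 8]
r4 m[φ3→M] = [1, 4, 1]
r4 m[φ4→C] = [17, 9, 10]
r4 m[φ4→K] = [1, 1, 4]
r4 m[φ5→B] = [9, 11, 13]
r4 m[φ5→K] = [0, 0, 6]
r4 m[φ6→M] = [2, 3, 7]
r4 m[φ7→K] = [8, 8, 2]
r4 m[φ8→E] = [2, 0, 7]
r4 m[R→φ0] = [16, 14, 17]
r4 m[R→φ1] = [16, 13, 9]
r4 m[R→φ2] = [22, 17, 24]
r4 m[E→φ2] = [2, 0, 7]
r4 m[E→φ8] = [4, 7, 7]
r4 m[C→φ4] = [0, 0, 0]
r4 m[D→φ3] = [0, 0, 0]
r4 m[B→φ5] = [0, 0, 0]
r4 m[M→φ0] = [3, 7, 8]
r4 m[M→φ3] = [12, 7, 17]
r4 m[M→φ6] = [11, 8, 11]
r4 m[K→φ1] = [9, 9, 12]
r4 m[K→φ4] = [16, 12, 15]
r4 m[K→φ5] = [17, 13, 13]
r4 m[K→φ7] = [9, 5, 17]
r5 m[φ0→R] = [11, 8, 8]
r5 m[φ0→M] = [22, 15, 19]
r5 m[φ1→R] = [11, 9, 16]
r5 m[φ1→K] = [17, 13, 13]
r5 m[φ2→R] = [5, 5, 1]
r5 m[φ2→E] = [20, 23, 23]
r5 m[φ3→D] = [13, 11, 11]
r5 m[φ3→M] = [1, 4, 1]
r5 m[φ4→C] = [21, 13, 14]
r5 m[φ4→K] = [1, 1, 4]
r5 m[φ5→B] = [13, 15, 17]
r5 m[φ5→K] = [0, 0, 6]
r5 m[φ6→M] = [2, 3, 7]
r5 m[φ7→K] = [8, 8, 2]
r5 m[φ8→E] = [2, 0, 7]
r5 m[R→φ0] = [16, 14, 17]
r5 m[R→φ1] = [16, 13, 9]
r5 m[R→φ2] = [22, 17, 24]
r5 m[E→φ2] = [2, 0, 7]
r5 m[E→φ8] = [4, 7, 7]
r5 m[C→φ4] = [0, 0, 0]
r5 m[D→φ3] = [0, 0, 0]
r5 m[B→φ5] = [0, 0, 0]
r5 m[M→φ0] = [3, 7, 8]
r5 m[M→φ3] = [12, 7, 17]
r5 m[M→φ6] = [11, 8, 11]
r5 m[K→φ1] = [9, 9, 12]
r5 m[K→φ4] = [16, 12, 15]
r5 m[K→φ5] = [17, 13, 13]
r5 m[K→φ7] = [9, 5, 17]
r6 m[φ0→R] = [11, 8, 8]
r6 m[φ0→M] = [22, 15, 19]
r6 m[φ1→R] = [11, 9, 16]
r6 m[φ1→K] = [17, 13, 13]
r6 m[φ2→R] = [5, 5, 1]
r6 m[φ2→E] = [20, 23, 23]
r6 m[φ3→D] = [13, 11, 11]
r6 m[φ3→M] = [1, 4, 1]
r6 m[φ4→C] = [21, 13, 14]
r6 m[φ4→K] = [1, 1, 4]
r6 m[φ5→B] = [13, 15, 17]
r6 m[φ5→K] = [0, 0, 6]
r6 m[φ6→M] = [2, 3, 7]
r6 m[φ7→K] = [8, 8, 2]
r6 m[φ8→E] = [2, 0, 7]
r6 m[R→φ0] = [16, 14, 17]
r6 m[R→φ1] = [16, 13, 9]
r6 m[R→φ2] = [22, 17, 24]
r6 m[E→φ2] = [2, 0, 7]
r6 m[E→φ8] = [20, 23, 23]
r6 m[C→φ4] = [0, 0, 0]
r6 m[D→φ3] = [0, 0, 0]
r6 m[B→φ5] = [0, 0, 0]
r6 m[M→φ0] = [3, 7, 8]
r6 m[M→φ3] = [24, 18, 26]
r6 m[M→φ6] = [23, 19, 20]
r6 m[K→φ1] = [9, 9, 12]
r6 m[K→φ4] = [25, 21, 21]
r6 m[K→φ5] = [26, 22, 19]
r6 m[K→φ7] = [18, 14, 23]
r7 m[φ0→R] = [11, 8, 8]
r7 m[φ0→M] = [22, 15, 19]
r7 m[φ1→R] = [11, 9, 16]
r7 m[φ1→K] = [17, 13, 13]
r7 m[φ2→R] = [5, 5, 1]
r7 m[φ2→E] = [20, 23, 23]
r7 m[φ3→D] = [25, 22, 22]
r7 m[φ3→M] = [1, 4, 1]
r7 m[φ4→C] = [29, 22, 23]
r7 m[φ4→K] = [1, 1, 4]
r7 m[φ5→B] = [22, 24, 26]
r7 m[φ5→K] = [0, 0, 6]
r7 m[φ6→M] = [2, 3, 7]
r7 m[φ7→K] = [8, 8, 2]
r7 m[φ8→E] = [2, 0, 7]
r7 m[R→φ0] = [16, 14, 17]
r7 m[R→φ1] = [16, 13, 9]
r7 m[R→φ2] = [22, 17, 24]
r7 m[E→φ2] = [2, 0, 7]
r7 m[E→φ8] = [20, 23, 23]
r7 m[C→φ4] = [0, 0, 0]
r7 m[D→φ3] = [0, 0, 0]
r7 m[B→φ5] = [0, 0, 0]
r7 m[M→φ0] = [3, 7, 8]
r7 m[M→φ3] = [24, 18, 26]
r7 m[M→φ6] = [23, 19, 20]
r7 m[K→φ1] = [9, 9, 12]
r7 m[K→φ4] = [25, 21, 21]
r7 m[K→φ5] = [26, 22, 19]
r7 m[K→φ7] = [18, 14, 23]
r8 m[φ0→R] = [11, 8, 8]
r8 m[φ0→M] = [22, 15, 19]
r8 m[φ1→R] = [11, 9, 16]
r8 m[φ1→K] = [17, 13, 13]
r8 m[φ2→R] = [5, 5, 1]
r8 m[φ2→E] = [20, 23, 23]
r8 m[φ3→D] = [25, 22, 22]
r8 m[φ3→M] = [1, 4, 1]
r8 m[φ4→C] = [29, 22, 23]
r8 m[φ4→K] = [1, 1, 4]
r8 m[φ5→B] = [22, 24, 26]
r8 m[φ5→K] = [0, 0, 6]
r8 m[φ6→M] = [2, 3, 7]
r8 m[φ7→K] = [8, 8, 2]
r8 m[φ8→E] = [2, 0, 7]
r8 m[R→φ0] = [16, 14, 17]
r8 m[R→φ1] = [16, 13, 9]
r8 m[R→φ2] = [22, 17, 24]
r8 m[E→φ2] = [2, 0, 7]
r8 m[E→φ8] = [20, 23, 23]
r8 m[C→φ4] = [0, 0, 0]
r8 m[D→φ3] = [0, 0, 0]
r8 m[B→φ5] = [0, 0, 0]
r8 m[M→φ0] = [3, 7, 8]
r8 m[M→φ3] = [24, 18, 26]
r8 m[M→φ6] = [23, 19, 20]
r8 m[K→φ1] = [9, 9, 12]
r8 m[K→φ4] = [25, 21, 21]
r8 m[K→φ5] = [26, 22, 19]
r8 m[K→φ7] = [18, 14, 23]
fixed point reached at round 8
traceback from R: (R=1, E=0, C=1, D=1, B=0, M=1, K=1), score=22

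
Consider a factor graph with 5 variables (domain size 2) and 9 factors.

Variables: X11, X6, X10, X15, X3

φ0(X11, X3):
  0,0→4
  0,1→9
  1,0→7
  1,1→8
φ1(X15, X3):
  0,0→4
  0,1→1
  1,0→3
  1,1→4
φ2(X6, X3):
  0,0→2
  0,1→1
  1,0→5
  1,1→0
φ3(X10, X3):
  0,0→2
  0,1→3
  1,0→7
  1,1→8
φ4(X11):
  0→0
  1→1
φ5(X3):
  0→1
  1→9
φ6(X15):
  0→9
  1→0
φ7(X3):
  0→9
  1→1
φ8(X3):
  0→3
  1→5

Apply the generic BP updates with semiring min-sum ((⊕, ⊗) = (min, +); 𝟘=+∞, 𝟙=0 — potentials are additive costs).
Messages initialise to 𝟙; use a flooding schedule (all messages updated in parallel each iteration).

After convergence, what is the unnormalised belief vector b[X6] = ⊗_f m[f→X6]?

init: all messages = 𝟙 over 2 values
r1 m[φ0→X11] = [4, 7]
r1 m[φ0→X3] = [4, 8]
r1 m[φ1→X15] = [1, 3]
r1 m[φ1→X3] = [3, 1]
r1 m[φ2→X6] = [1, 0]
r1 m[φ2→X3] = [2, 0]
r1 m[φ3→X10] = [2, 7]
r1 m[φ3→X3] = [2, 3]
r1 m[φ4→X11] = [0, 1]
r1 m[φ5→X3] = [1, 9]
r1 m[φ6→X15] = [9, 0]
r1 m[φ7→X3] = [9, 1]
r1 m[φ8→X3] = [3, 5]
r1 m[X11→φ0] = [0, 0]
r1 m[X11→φ4] = [0, 0]
r1 m[X6→φ2] = [0, 0]
r1 m[X10→φ3] = [0, 0]
r1 m[X15→φ1] = [0, 0]
r1 m[X15→φ6] = [0, 0]
r1 m[X3→φ0] = [0, 0]
r1 m[X3→φ1] = [0, 0]
r1 m[X3→φ2] = [0, 0]
r1 m[X3→φ3] = [0, 0]
r1 m[X3→φ5] = [0, 0]
r1 m[X3→φ7] = [0, 0]
r1 m[X3→φ8] = [0, 0]
r2 m[φ0→X11] = [4, 7]
r2 m[φ0→X3] = [4, 8]
r2 m[φ1→X15] = [1, 3]
r2 m[φ1→X3] = [3, 1]
r2 m[φ2→X6] = [1, 0]
r2 m[φ2→X3] = [2, 0]
r2 m[φ3→X10] = [2, 7]
r2 m[φ3→X3] = [2, 3]
r2 m[φ4→X11] = [0, 1]
r2 m[φ5→X3] = [1, 9]
r2 m[φ6→X15] = [9, 0]
r2 m[φ7→X3] = [9, 1]
r2 m[φ8→X3] = [3, 5]
r2 m[X11→φ0] = [0, 1]
r2 m[X11→φ4] = [4, 7]
r2 m[X6→φ2] = [0, 0]
r2 m[X10→φ3] = [0, 0]
r2 m[X15→φ1] = [9, 0]
r2 m[X15→φ6] = [1, 3]
r2 m[X3→φ0] = [20, 19]
r2 m[X3→φ1] = [21, 26]
r2 m[X3→φ2] = [22, 27]
r2 m[X3→φ3] = [22, 24]
r2 m[X3→φ5] = [23, 18]
r2 m[X3→φ7] = [15, 26]
r2 m[X3→φ8] = [21, 22]
r3 m[φ0→X11] = [24, 27]
r3 m[φ0→X3] = [4, 9]
r3 m[φ1→X15] = [25, 24]
r3 m[φ1→X3] = [3, 4]
r3 m[φ2→X6] = [24, 27]
r3 m[φ2→X3] = [2, 0]
r3 m[φ3→X10] = [24, 29]
r3 m[φ3→X3] = [2, 3]
r3 m[φ4→X11] = [0, 1]
r3 m[φ5→X3] = [1, 9]
r3 m[φ6→X15] = [9, 0]
r3 m[φ7→X3] = [9, 1]
r3 m[φ8→X3] = [3, 5]
r3 m[X11→φ0] = [0, 1]
r3 m[X11→φ4] = [4, 7]
r3 m[X6→φ2] = [0, 0]
r3 m[X10→φ3] = [0, 0]
r3 m[X15→φ1] = [9, 0]
r3 m[X15→φ6] = [1, 3]
r3 m[X3→φ0] = [20, 19]
r3 m[X3→φ1] = [21, 26]
r3 m[X3→φ2] = [22, 27]
r3 m[X3→φ3] = [22, 24]
r3 m[X3→φ5] = [23, 18]
r3 m[X3→φ7] = [15, 26]
r3 m[X3→φ8] = [21, 22]
r4 m[φ0→X11] = [24, 27]
r4 m[φ0→X3] = [4, 9]
r4 m[φ1→X15] = [25, 24]
r4 m[φ1→X3] = [3, 4]
r4 m[φ2→X6] = [24, 27]
r4 m[φ2→X3] = [2, 0]
r4 m[φ3→X10] = [24, 29]
r4 m[φ3→X3] = [2, 3]
r4 m[φ4→X11] = [0, 1]
r4 m[φ5→X3] = [1, 9]
r4 m[φ6→X15] = [9, 0]
r4 m[φ7→X3] = [9, 1]
r4 m[φ8→X3] = [3, 5]
r4 m[X11→φ0] = [0, 1]
r4 m[X11→φ4] = [24, 27]
r4 m[X6→φ2] = [0, 0]
r4 m[X10→φ3] = [0, 0]
r4 m[X15→φ1] = [9, 0]
r4 m[X15→φ6] = [25, 24]
r4 m[X3→φ0] = [20, 22]
r4 m[X3→φ1] = [21, 27]
r4 m[X3→φ2] = [22, 31]
r4 m[X3→φ3] = [22, 28]
r4 m[X3→φ5] = [23, 22]
r4 m[X3→φ7] = [15, 30]
r4 m[X3→φ8] = [21, 26]
r5 m[φ0→X11] = [24, 27]
r5 m[φ0→X3] = [4, 9]
r5 m[φ1→X15] = [25, 24]
r5 m[φ1→X3] = [3, 4]
r5 m[φ2→X6] = [24, 27]
r5 m[φ2→X3] = [2, 0]
r5 m[φ3→X10] = [24, 29]
r5 m[φ3→X3] = [2, 3]
r5 m[φ4→X11] = [0, 1]
r5 m[φ5→X3] = [1, 9]
r5 m[φ6→X15] = [9, 0]
r5 m[φ7→X3] = [9, 1]
r5 m[φ8→X3] = [3, 5]
r5 m[X11→φ0] = [0, 1]
r5 m[X11→φ4] = [24, 27]
r5 m[X6→φ2] = [0, 0]
r5 m[X10→φ3] = [0, 0]
r5 m[X15→φ1] = [9, 0]
r5 m[X15→φ6] = [25, 24]
r5 m[X3→φ0] = [20, 22]
r5 m[X3→φ1] = [21, 27]
r5 m[X3→φ2] = [22, 31]
r5 m[X3→φ3] = [22, 28]
r5 m[X3→φ5] = [23, 22]
r5 m[X3→φ7] = [15, 30]
r5 m[X3→φ8] = [21, 26]
fixed point reached at round 5
b[X6] = ⊗ incoming = [24, 27]

b[X6] = [24, 27]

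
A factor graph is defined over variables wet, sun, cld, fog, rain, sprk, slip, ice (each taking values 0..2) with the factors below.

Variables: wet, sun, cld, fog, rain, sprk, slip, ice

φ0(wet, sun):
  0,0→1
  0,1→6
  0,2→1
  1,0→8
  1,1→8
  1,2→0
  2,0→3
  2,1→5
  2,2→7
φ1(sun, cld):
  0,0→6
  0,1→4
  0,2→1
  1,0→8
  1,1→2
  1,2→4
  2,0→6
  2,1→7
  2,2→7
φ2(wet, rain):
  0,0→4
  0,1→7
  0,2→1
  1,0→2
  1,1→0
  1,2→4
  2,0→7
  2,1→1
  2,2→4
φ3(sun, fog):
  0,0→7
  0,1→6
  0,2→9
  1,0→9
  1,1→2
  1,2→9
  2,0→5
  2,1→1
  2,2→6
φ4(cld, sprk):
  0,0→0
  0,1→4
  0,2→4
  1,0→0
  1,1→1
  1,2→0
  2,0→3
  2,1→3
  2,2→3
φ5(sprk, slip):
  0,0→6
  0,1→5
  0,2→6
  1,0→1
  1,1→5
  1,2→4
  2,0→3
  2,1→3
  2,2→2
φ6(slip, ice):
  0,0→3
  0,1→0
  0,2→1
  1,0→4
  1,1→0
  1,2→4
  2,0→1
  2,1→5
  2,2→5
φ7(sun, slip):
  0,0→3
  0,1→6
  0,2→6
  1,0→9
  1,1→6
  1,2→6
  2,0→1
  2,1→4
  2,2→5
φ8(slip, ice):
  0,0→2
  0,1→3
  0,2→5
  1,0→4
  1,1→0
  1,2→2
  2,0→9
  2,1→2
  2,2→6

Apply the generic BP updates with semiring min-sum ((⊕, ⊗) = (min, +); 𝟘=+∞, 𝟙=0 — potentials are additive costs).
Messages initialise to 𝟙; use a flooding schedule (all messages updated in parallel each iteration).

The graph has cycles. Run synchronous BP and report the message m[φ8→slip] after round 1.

message @ round 1 = [2, 0, 2]

init: all messages = 𝟙 over 3 values
r1 m[φ0→wet] = [1, 0, 3]
r1 m[φ0→sun] = [1, 5, 0]
r1 m[φ1→sun] = [1, 2, 6]
r1 m[φ1→cld] = [6, 2, 1]
r1 m[φ2→wet] = [1, 0, 1]
r1 m[φ2→rain] = [2, 0, 1]
r1 m[φ3→sun] = [6, 2, 1]
r1 m[φ3→fog] = [5, 1, 6]
r1 m[φ4→cld] = [0, 0, 3]
r1 m[φ4→sprk] = [0, 1, 0]
r1 m[φ5→sprk] = [5, 1, 2]
r1 m[φ5→slip] = [1, 3, 2]
r1 m[φ6→slip] = [0, 0, 1]
r1 m[φ6→ice] = [1, 0, 1]
r1 m[φ7→sun] = [3, 6, 1]
r1 m[φ7→slip] = [1, 4, 5]
r1 m[φ8→slip] = [2, 0, 2]
r1 m[φ8→ice] = [2, 0, 2]
r1 m[wet→φ0] = [0, 0, 0]
r1 m[wet→φ2] = [0, 0, 0]
r1 m[sun→φ0] = [0, 0, 0]
r1 m[sun→φ1] = [0, 0, 0]
r1 m[sun→φ3] = [0, 0, 0]
r1 m[sun→φ7] = [0, 0, 0]
r1 m[cld→φ1] = [0, 0, 0]
r1 m[cld→φ4] = [0, 0, 0]
r1 m[fog→φ3] = [0, 0, 0]
r1 m[rain→φ2] = [0, 0, 0]
r1 m[sprk→φ4] = [0, 0, 0]
r1 m[sprk→φ5] = [0, 0, 0]
r1 m[slip→φ5] = [0, 0, 0]
r1 m[slip→φ6] = [0, 0, 0]
r1 m[slip→φ7] = [0, 0, 0]
r1 m[slip→φ8] = [0, 0, 0]
r1 m[ice→φ6] = [0, 0, 0]
r1 m[ice→φ8] = [0, 0, 0]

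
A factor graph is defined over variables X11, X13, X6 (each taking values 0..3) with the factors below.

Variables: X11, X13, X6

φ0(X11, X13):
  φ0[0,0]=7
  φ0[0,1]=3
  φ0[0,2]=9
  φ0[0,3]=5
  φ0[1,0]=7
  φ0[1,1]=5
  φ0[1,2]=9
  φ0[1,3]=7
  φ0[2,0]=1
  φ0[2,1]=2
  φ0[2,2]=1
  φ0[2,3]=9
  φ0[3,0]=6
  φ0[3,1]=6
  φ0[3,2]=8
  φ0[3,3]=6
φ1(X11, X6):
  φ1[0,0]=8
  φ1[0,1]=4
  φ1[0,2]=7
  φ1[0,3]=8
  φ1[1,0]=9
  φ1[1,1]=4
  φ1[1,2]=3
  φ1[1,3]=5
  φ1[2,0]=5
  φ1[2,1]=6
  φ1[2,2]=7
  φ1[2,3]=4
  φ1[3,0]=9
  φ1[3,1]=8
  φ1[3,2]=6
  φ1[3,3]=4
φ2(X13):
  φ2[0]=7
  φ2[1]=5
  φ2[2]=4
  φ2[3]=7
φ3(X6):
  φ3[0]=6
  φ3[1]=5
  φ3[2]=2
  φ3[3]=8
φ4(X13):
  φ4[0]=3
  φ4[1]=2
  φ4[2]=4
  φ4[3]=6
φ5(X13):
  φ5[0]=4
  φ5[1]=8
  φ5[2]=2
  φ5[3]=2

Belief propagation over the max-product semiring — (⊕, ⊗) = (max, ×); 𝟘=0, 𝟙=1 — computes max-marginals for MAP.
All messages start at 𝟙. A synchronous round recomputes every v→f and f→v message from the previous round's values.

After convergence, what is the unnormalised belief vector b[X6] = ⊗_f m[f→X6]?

b[X6] = [31752, 22680, 10584, 37632]

init: all messages = 𝟙 over 4 values
r1 m[φ0→X11] = [9, 9, 9, 8]
r1 m[φ0→X13] = [7, 6, 9, 9]
r1 m[φ1→X11] = [8, 9, 7, 9]
r1 m[φ1→X6] = [9, 8, 7, 8]
r1 m[φ2→X13] = [7, 5, 4, 7]
r1 m[φ3→X6] = [6, 5, 2, 8]
r1 m[φ4→X13] = [3, 2, 4, 6]
r1 m[φ5→X13] = [4, 8, 2, 2]
r1 m[X11→φ0] = [1, 1, 1, 1]
r1 m[X11→φ1] = [1, 1, 1, 1]
r1 m[X13→φ0] = [1, 1, 1, 1]
r1 m[X13→φ2] = [1, 1, 1, 1]
r1 m[X13→φ4] = [1, 1, 1, 1]
r1 m[X13→φ5] = [1, 1, 1, 1]
r1 m[X6→φ1] = [1, 1, 1, 1]
r1 m[X6→φ3] = [1, 1, 1, 1]
r2 m[φ0→X11] = [9, 9, 9, 8]
r2 m[φ0→X13] = [7, 6, 9, 9]
r2 m[φ1→X11] = [8, 9, 7, 9]
r2 m[φ1→X6] = [9, 8, 7, 8]
r2 m[φ2→X13] = [7, 5, 4, 7]
r2 m[φ3→X6] = [6, 5, 2, 8]
r2 m[φ4→X13] = [3, 2, 4, 6]
r2 m[φ5→X13] = [4, 8, 2, 2]
r2 m[X11→φ0] = [8, 9, 7, 9]
r2 m[X11→φ1] = [9, 9, 9, 8]
r2 m[X13→φ0] = [84, 80, 32, 84]
r2 m[X13→φ2] = [84, 96, 72, 108]
r2 m[X13→φ4] = [196, 240, 72, 126]
r2 m[X13→φ5] = [147, 60, 144, 378]
r2 m[X6→φ1] = [6, 5, 2, 8]
r2 m[X6→φ3] = [9, 8, 7, 8]
r3 m[φ0→X11] = [588, 588, 756, 504]
r3 m[φ0→X13] = [63, 54, 81, 63]
r3 m[φ1→X11] = [64, 54, 32, 54]
r3 m[φ1→X6] = [81, 64, 63, 72]
r3 m[φ2→X13] = [7, 5, 4, 7]
r3 m[φ3→X6] = [6, 5, 2, 8]
r3 m[φ4→X13] = [3, 2, 4, 6]
r3 m[φ5→X13] = [4, 8, 2, 2]
r3 m[X11→φ0] = [8, 9, 7, 9]
r3 m[X11→φ1] = [9, 9, 9, 8]
r3 m[X13→φ0] = [84, 80, 32, 84]
r3 m[X13→φ2] = [84, 96, 72, 108]
r3 m[X13→φ4] = [196, 240, 72, 126]
r3 m[X13→φ5] = [147, 60, 144, 378]
r3 m[X6→φ1] = [6, 5, 2, 8]
r3 m[X6→φ3] = [9, 8, 7, 8]
r4 m[φ0→X11] = [588, 588, 756, 504]
r4 m[φ0→X13] = [63, 54, 81, 63]
r4 m[φ1→X11] = [64, 54, 32, 54]
r4 m[φ1→X6] = [81, 64, 63, 72]
r4 m[φ2→X13] = [7, 5, 4, 7]
r4 m[φ3→X6] = [6, 5, 2, 8]
r4 m[φ4→X13] = [3, 2, 4, 6]
r4 m[φ5→X13] = [4, 8, 2, 2]
r4 m[X11→φ0] = [64, 54, 32, 54]
r4 m[X11→φ1] = [588, 588, 756, 504]
r4 m[X13→φ0] = [84, 80, 32, 84]
r4 m[X13→φ2] = [756, 864, 648, 756]
r4 m[X13→φ4] = [1764, 2160, 648, 882]
r4 m[X13→φ5] = [1323, 540, 1296, 2646]
r4 m[X6→φ1] = [6, 5, 2, 8]
r4 m[X6→φ3] = [81, 64, 63, 72]
r5 m[φ0→X11] = [588, 588, 756, 504]
r5 m[φ0→X13] = [448, 324, 576, 378]
r5 m[φ1→X11] = [64, 54, 32, 54]
r5 m[φ1→X6] = [5292, 4536, 5292, 4704]
r5 m[φ2→X13] = [7, 5, 4, 7]
r5 m[φ3→X6] = [6, 5, 2, 8]
r5 m[φ4→X13] = [3, 2, 4, 6]
r5 m[φ5→X13] = [4, 8, 2, 2]
r5 m[X11→φ0] = [64, 54, 32, 54]
r5 m[X11→φ1] = [588, 588, 756, 504]
r5 m[X13→φ0] = [84, 80, 32, 84]
r5 m[X13→φ2] = [756, 864, 648, 756]
r5 m[X13→φ4] = [1764, 2160, 648, 882]
r5 m[X13→φ5] = [1323, 540, 1296, 2646]
r5 m[X6→φ1] = [6, 5, 2, 8]
r5 m[X6→φ3] = [81, 64, 63, 72]
r6 m[φ0→X11] = [588, 588, 756, 504]
r6 m[φ0→X13] = [448, 324, 576, 378]
r6 m[φ1→X11] = [64, 54, 32, 54]
r6 m[φ1→X6] = [5292, 4536, 5292, 4704]
r6 m[φ2→X13] = [7, 5, 4, 7]
r6 m[φ3→X6] = [6, 5, 2, 8]
r6 m[φ4→X13] = [3, 2, 4, 6]
r6 m[φ5→X13] = [4, 8, 2, 2]
r6 m[X11→φ0] = [64, 54, 32, 54]
r6 m[X11→φ1] = [588, 588, 756, 504]
r6 m[X13→φ0] = [84, 80, 32, 84]
r6 m[X13→φ2] = [5376, 5184, 4608, 4536]
r6 m[X13→φ4] = [12544, 12960, 4608, 5292]
r6 m[X13→φ5] = [9408, 3240, 9216, 15876]
r6 m[X6→φ1] = [6, 5, 2, 8]
r6 m[X6→φ3] = [5292, 4536, 5292, 4704]
r7 m[φ0→X11] = [588, 588, 756, 504]
r7 m[φ0→X13] = [448, 324, 576, 378]
r7 m[φ1→X11] = [64, 54, 32, 54]
r7 m[φ1→X6] = [5292, 4536, 5292, 4704]
r7 m[φ2→X13] = [7, 5, 4, 7]
r7 m[φ3→X6] = [6, 5, 2, 8]
r7 m[φ4→X13] = [3, 2, 4, 6]
r7 m[φ5→X13] = [4, 8, 2, 2]
r7 m[X11→φ0] = [64, 54, 32, 54]
r7 m[X11→φ1] = [588, 588, 756, 504]
r7 m[X13→φ0] = [84, 80, 32, 84]
r7 m[X13→φ2] = [5376, 5184, 4608, 4536]
r7 m[X13→φ4] = [12544, 12960, 4608, 5292]
r7 m[X13→φ5] = [9408, 3240, 9216, 15876]
r7 m[X6→φ1] = [6, 5, 2, 8]
r7 m[X6→φ3] = [5292, 4536, 5292, 4704]
fixed point reached at round 7
b[X6] = ⊗ incoming = [31752, 22680, 10584, 37632]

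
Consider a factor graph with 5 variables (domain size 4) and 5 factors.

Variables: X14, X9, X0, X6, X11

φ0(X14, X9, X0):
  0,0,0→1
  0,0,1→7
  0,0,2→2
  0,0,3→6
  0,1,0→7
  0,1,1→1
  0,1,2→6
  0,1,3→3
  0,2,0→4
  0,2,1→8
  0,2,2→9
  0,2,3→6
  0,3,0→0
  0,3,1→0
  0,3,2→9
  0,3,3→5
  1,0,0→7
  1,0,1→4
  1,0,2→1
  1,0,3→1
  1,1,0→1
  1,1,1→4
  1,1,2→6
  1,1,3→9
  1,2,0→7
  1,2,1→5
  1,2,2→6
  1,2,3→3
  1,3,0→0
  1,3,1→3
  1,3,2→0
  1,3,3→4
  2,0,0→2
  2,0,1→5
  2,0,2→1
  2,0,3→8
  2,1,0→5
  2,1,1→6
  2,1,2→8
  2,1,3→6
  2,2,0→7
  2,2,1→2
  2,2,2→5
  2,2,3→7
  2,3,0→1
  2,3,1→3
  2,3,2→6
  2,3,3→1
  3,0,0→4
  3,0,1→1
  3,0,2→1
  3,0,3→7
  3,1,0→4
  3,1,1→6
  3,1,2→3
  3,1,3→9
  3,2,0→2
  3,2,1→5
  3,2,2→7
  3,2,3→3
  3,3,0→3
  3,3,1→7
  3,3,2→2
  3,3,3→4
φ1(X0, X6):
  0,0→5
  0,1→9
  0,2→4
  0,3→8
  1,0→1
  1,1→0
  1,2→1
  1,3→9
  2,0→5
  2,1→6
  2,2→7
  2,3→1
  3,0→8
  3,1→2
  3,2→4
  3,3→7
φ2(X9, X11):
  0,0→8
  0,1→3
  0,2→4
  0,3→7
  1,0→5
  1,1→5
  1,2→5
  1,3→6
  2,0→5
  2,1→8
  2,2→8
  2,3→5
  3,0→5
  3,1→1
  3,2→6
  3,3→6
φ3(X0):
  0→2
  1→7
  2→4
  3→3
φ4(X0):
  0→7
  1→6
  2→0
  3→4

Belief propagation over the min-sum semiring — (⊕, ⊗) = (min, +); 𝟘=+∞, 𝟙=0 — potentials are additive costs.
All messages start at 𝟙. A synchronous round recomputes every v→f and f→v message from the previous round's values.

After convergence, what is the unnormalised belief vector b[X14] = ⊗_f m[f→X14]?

init: all messages = 𝟙 over 4 values
r1 m[φ0→X14] = [0, 0, 1, 1]
r1 m[φ0→X9] = [1, 1, 2, 0]
r1 m[φ0→X0] = [0, 0, 0, 1]
r1 m[φ1→X0] = [4, 0, 1, 2]
r1 m[φ1→X6] = [1, 0, 1, 1]
r1 m[φ2→X9] = [3, 5, 5, 1]
r1 m[φ2→X11] = [5, 1, 4, 5]
r1 m[φ3→X0] = [2, 7, 4, 3]
r1 m[φ4→X0] = [7, 6, 0, 4]
r1 m[X14→φ0] = [0, 0, 0, 0]
r1 m[X9→φ0] = [0, 0, 0, 0]
r1 m[X9→φ2] = [0, 0, 0, 0]
r1 m[X0→φ0] = [0, 0, 0, 0]
r1 m[X0→φ1] = [0, 0, 0, 0]
r1 m[X0→φ3] = [0, 0, 0, 0]
r1 m[X0→φ4] = [0, 0, 0, 0]
r1 m[X6→φ1] = [0, 0, 0, 0]
r1 m[X11→φ2] = [0, 0, 0, 0]
r2 m[φ0→X14] = [0, 0, 1, 1]
r2 m[φ0→X9] = [1, 1, 2, 0]
r2 m[φ0→X0] = [0, 0, 0, 1]
r2 m[φ1→X0] = [4, 0, 1, 2]
r2 m[φ1→X6] = [1, 0, 1, 1]
r2 m[φ2→X9] = [3, 5, 5, 1]
r2 m[φ2→X11] = [5, 1, 4, 5]
r2 m[φ3→X0] = [2, 7, 4, 3]
r2 m[φ4→X0] = [7, 6, 0, 4]
r2 m[X14→φ0] = [0, 0, 0, 0]
r2 m[X9→φ0] = [3, 5, 5, 1]
r2 m[X9→φ2] = [1, 1, 2, 0]
r2 m[X0→φ0] = [13, 13, 5, 9]
r2 m[X0→φ1] = [9, 13, 4, 8]
r2 m[X0→φ3] = [11, 6, 1, 7]
r2 m[X0→φ4] = [6, 7, 5, 6]
r2 m[X6→φ1] = [0, 0, 0, 0]
r2 m[X11→φ2] = [0, 0, 0, 0]
r3 m[φ0→X14] = [10, 6, 9, 8]
r3 m[φ0→X9] = [6, 8, 10, 5]
r3 m[φ0→X0] = [1, 1, 1, 2]
r3 m[φ1→X0] = [4, 0, 1, 2]
r3 m[φ1→X6] = [9, 10, 11, 5]
r3 m[φ2→X9] = [3, 5, 5, 1]
r3 m[φ2→X11] = [5, 1, 5, 6]
r3 m[φ3→X0] = [2, 7, 4, 3]
r3 m[φ4→X0] = [7, 6, 0, 4]
r3 m[X14→φ0] = [0, 0, 0, 0]
r3 m[X9→φ0] = [3, 5, 5, 1]
r3 m[X9→φ2] = [1, 1, 2, 0]
r3 m[X0→φ0] = [13, 13, 5, 9]
r3 m[X0→φ1] = [9, 13, 4, 8]
r3 m[X0→φ3] = [11, 6, 1, 7]
r3 m[X0→φ4] = [6, 7, 5, 6]
r3 m[X6→φ1] = [0, 0, 0, 0]
r3 m[X11→φ2] = [0, 0, 0, 0]
r4 m[φ0→X14] = [10, 6, 9, 8]
r4 m[φ0→X9] = [6, 8, 10, 5]
r4 m[φ0→X0] = [1, 1, 1, 2]
r4 m[φ1→X0] = [4, 0, 1, 2]
r4 m[φ1→X6] = [9, 10, 11, 5]
r4 m[φ2→X9] = [3, 5, 5, 1]
r4 m[φ2→X11] = [5, 1, 5, 6]
r4 m[φ3→X0] = [2, 7, 4, 3]
r4 m[φ4→X0] = [7, 6, 0, 4]
r4 m[X14→φ0] = [0, 0, 0, 0]
r4 m[X9→φ0] = [3, 5, 5, 1]
r4 m[X9→φ2] = [6, 8, 10, 5]
r4 m[X0→φ0] = [13, 13, 5, 9]
r4 m[X0→φ1] = [10, 14, 5, 9]
r4 m[X0→φ3] = [12, 7, 2, 8]
r4 m[X0→φ4] = [7, 8, 6, 7]
r4 m[X6→φ1] = [0, 0, 0, 0]
r4 m[X11→φ2] = [0, 0, 0, 0]
r5 m[φ0→X14] = [10, 6, 9, 8]
r5 m[φ0→X9] = [6, 8, 10, 5]
r5 m[φ0→X0] = [1, 1, 1, 2]
r5 m[φ1→X0] = [4, 0, 1, 2]
r5 m[φ1→X6] = [10, 11, 12, 6]
r5 m[φ2→X9] = [3, 5, 5, 1]
r5 m[φ2→X11] = [10, 6, 10, 11]
r5 m[φ3→X0] = [2, 7, 4, 3]
r5 m[φ4→X0] = [7, 6, 0, 4]
r5 m[X14→φ0] = [0, 0, 0, 0]
r5 m[X9→φ0] = [3, 5, 5, 1]
r5 m[X9→φ2] = [6, 8, 10, 5]
r5 m[X0→φ0] = [13, 13, 5, 9]
r5 m[X0→φ1] = [10, 14, 5, 9]
r5 m[X0→φ3] = [12, 7, 2, 8]
r5 m[X0→φ4] = [7, 8, 6, 7]
r5 m[X6→φ1] = [0, 0, 0, 0]
r5 m[X11→φ2] = [0, 0, 0, 0]
r6 m[φ0→X14] = [10, 6, 9, 8]
r6 m[φ0→X9] = [6, 8, 10, 5]
r6 m[φ0→X0] = [1, 1, 1, 2]
r6 m[φ1→X0] = [4, 0, 1, 2]
r6 m[φ1→X6] = [10, 11, 12, 6]
r6 m[φ2→X9] = [3, 5, 5, 1]
r6 m[φ2→X11] = [10, 6, 10, 11]
r6 m[φ3→X0] = [2, 7, 4, 3]
r6 m[φ4→X0] = [7, 6, 0, 4]
r6 m[X14→φ0] = [0, 0, 0, 0]
r6 m[X9→φ0] = [3, 5, 5, 1]
r6 m[X9→φ2] = [6, 8, 10, 5]
r6 m[X0→φ0] = [13, 13, 5, 9]
r6 m[X0→φ1] = [10, 14, 5, 9]
r6 m[X0→φ3] = [12, 7, 2, 8]
r6 m[X0→φ4] = [7, 8, 6, 7]
r6 m[X6→φ1] = [0, 0, 0, 0]
r6 m[X11→φ2] = [0, 0, 0, 0]
fixed point reached at round 6
b[X14] = ⊗ incoming = [10, 6, 9, 8]

b[X14] = [10, 6, 9, 8]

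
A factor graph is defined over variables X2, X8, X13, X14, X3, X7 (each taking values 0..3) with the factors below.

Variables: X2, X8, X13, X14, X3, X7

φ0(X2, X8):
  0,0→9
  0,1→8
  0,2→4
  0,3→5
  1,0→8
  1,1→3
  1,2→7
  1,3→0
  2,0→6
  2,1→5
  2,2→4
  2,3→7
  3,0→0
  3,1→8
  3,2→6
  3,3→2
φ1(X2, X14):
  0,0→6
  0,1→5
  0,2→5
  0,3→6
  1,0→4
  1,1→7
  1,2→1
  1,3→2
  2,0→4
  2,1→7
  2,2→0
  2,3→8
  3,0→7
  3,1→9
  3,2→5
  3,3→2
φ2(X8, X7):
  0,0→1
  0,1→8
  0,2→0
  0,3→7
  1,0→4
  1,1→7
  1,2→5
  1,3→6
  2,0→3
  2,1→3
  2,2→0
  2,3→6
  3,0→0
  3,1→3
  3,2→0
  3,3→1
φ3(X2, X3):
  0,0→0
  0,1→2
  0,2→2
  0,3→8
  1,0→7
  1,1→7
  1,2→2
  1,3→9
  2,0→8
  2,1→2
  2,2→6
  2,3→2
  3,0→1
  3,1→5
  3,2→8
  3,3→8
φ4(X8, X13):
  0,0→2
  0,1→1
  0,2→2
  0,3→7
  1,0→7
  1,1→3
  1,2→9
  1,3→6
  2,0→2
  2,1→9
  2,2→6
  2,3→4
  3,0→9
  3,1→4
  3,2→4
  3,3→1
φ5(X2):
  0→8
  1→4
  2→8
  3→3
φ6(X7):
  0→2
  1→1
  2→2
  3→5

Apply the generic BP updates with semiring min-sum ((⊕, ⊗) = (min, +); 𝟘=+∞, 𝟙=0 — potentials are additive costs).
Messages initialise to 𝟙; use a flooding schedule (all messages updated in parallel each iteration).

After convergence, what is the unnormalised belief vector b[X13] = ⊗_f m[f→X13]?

init: all messages = 𝟙 over 4 values
r1 m[φ0→X2] = [4, 0, 4, 0]
r1 m[φ0→X8] = [0, 3, 4, 0]
r1 m[φ1→X2] = [5, 1, 0, 2]
r1 m[φ1→X14] = [4, 5, 0, 2]
r1 m[φ2→X8] = [0, 4, 0, 0]
r1 m[φ2→X7] = [0, 3, 0, 1]
r1 m[φ3→X2] = [0, 2, 2, 1]
r1 m[φ3→X3] = [0, 2, 2, 2]
r1 m[φ4→X8] = [1, 3, 2, 1]
r1 m[φ4→X13] = [2, 1, 2, 1]
r1 m[φ5→X2] = [8, 4, 8, 3]
r1 m[φ6→X7] = [2, 1, 2, 5]
r1 m[X2→φ0] = [0, 0, 0, 0]
r1 m[X2→φ1] = [0, 0, 0, 0]
r1 m[X2→φ3] = [0, 0, 0, 0]
r1 m[X2→φ5] = [0, 0, 0, 0]
r1 m[X8→φ0] = [0, 0, 0, 0]
r1 m[X8→φ2] = [0, 0, 0, 0]
r1 m[X8→φ4] = [0, 0, 0, 0]
r1 m[X13→φ4] = [0, 0, 0, 0]
r1 m[X14→φ1] = [0, 0, 0, 0]
r1 m[X3→φ3] = [0, 0, 0, 0]
r1 m[X7→φ2] = [0, 0, 0, 0]
r1 m[X7→φ6] = [0, 0, 0, 0]
r2 m[φ0→X2] = [4, 0, 4, 0]
r2 m[φ0→X8] = [0, 3, 4, 0]
r2 m[φ1→X2] = [5, 1, 0, 2]
r2 m[φ1→X14] = [4, 5, 0, 2]
r2 m[φ2→X8] = [0, 4, 0, 0]
r2 m[φ2→X7] = [0, 3, 0, 1]
r2 m[φ3→X2] = [0, 2, 2, 1]
r2 m[φ3→X3] = [0, 2, 2, 2]
r2 m[φ4→X8] = [1, 3, 2, 1]
r2 m[φ4→X13] = [2, 1, 2, 1]
r2 m[φ5→X2] = [8, 4, 8, 3]
r2 m[φ6→X7] = [2, 1, 2, 5]
r2 m[X2→φ0] = [13, 7, 10, 6]
r2 m[X2→φ1] = [12, 6, 14, 4]
r2 m[X2→φ3] = [17, 5, 12, 5]
r2 m[X2→φ5] = [9, 3, 6, 3]
r2 m[X8→φ0] = [1, 7, 2, 1]
r2 m[X8→φ2] = [1, 6, 6, 1]
r2 m[X8→φ4] = [0, 7, 4, 0]
r2 m[X13→φ4] = [0, 0, 0, 0]
r2 m[X14→φ1] = [0, 0, 0, 0]
r2 m[X3→φ3] = [0, 0, 0, 0]
r2 m[X7→φ2] = [2, 1, 2, 5]
r2 m[X7→φ6] = [0, 3, 0, 1]
r3 m[φ0→X2] = [6, 1, 6, 1]
r3 m[φ0→X8] = [6, 10, 12, 7]
r3 m[φ1→X2] = [5, 1, 0, 2]
r3 m[φ1→X14] = [10, 13, 7, 6]
r3 m[φ2→X8] = [2, 6, 2, 2]
r3 m[φ2→X7] = [1, 4, 1, 2]
r3 m[φ3→X2] = [0, 2, 2, 1]
r3 m[φ3→X3] = [6, 10, 7, 13]
r3 m[φ4→X8] = [1, 3, 2, 1]
r3 m[φ4→X13] = [2, 1, 2, 1]
r3 m[φ5→X2] = [8, 4, 8, 3]
r3 m[φ6→X7] = [2, 1, 2, 5]
r3 m[X2→φ0] = [13, 7, 10, 6]
r3 m[X2→φ1] = [12, 6, 14, 4]
r3 m[X2→φ3] = [17, 5, 12, 5]
r3 m[X2→φ5] = [9, 3, 6, 3]
r3 m[X8→φ0] = [1, 7, 2, 1]
r3 m[X8→φ2] = [1, 6, 6, 1]
r3 m[X8→φ4] = [0, 7, 4, 0]
r3 m[X13→φ4] = [0, 0, 0, 0]
r3 m[X14→φ1] = [0, 0, 0, 0]
r3 m[X3→φ3] = [0, 0, 0, 0]
r3 m[X7→φ2] = [2, 1, 2, 5]
r3 m[X7→φ6] = [0, 3, 0, 1]
r4 m[φ0→X2] = [6, 1, 6, 1]
r4 m[φ0→X8] = [6, 10, 12, 7]
r4 m[φ1→X2] = [5, 1, 0, 2]
r4 m[φ1→X14] = [10, 13, 7, 6]
r4 m[φ2→X8] = [2, 6, 2, 2]
r4 m[φ2→X7] = [1, 4, 1, 2]
r4 m[φ3→X2] = [0, 2, 2, 1]
r4 m[φ3→X3] = [6, 10, 7, 13]
r4 m[φ4→X8] = [1, 3, 2, 1]
r4 m[φ4→X13] = [2, 1, 2, 1]
r4 m[φ5→X2] = [8, 4, 8, 3]
r4 m[φ6→X7] = [2, 1, 2, 5]
r4 m[X2→φ0] = [13, 7, 10, 6]
r4 m[X2→φ1] = [14, 7, 16, 5]
r4 m[X2→φ3] = [19, 6, 14, 6]
r4 m[X2→φ5] = [11, 4, 8, 4]
r4 m[X8→φ0] = [3, 9, 4, 3]
r4 m[X8→φ2] = [7, 13, 14, 8]
r4 m[X8→φ4] = [8, 16, 14, 9]
r4 m[X13→φ4] = [0, 0, 0, 0]
r4 m[X14→φ1] = [0, 0, 0, 0]
r4 m[X3→φ3] = [0, 0, 0, 0]
r4 m[X7→φ2] = [2, 1, 2, 5]
r4 m[X7→φ6] = [1, 4, 1, 2]
r5 m[φ0→X2] = [8, 3, 8, 3]
r5 m[φ0→X8] = [6, 10, 12, 7]
r5 m[φ1→X2] = [5, 1, 0, 2]
r5 m[φ1→X14] = [11, 14, 8, 7]
r5 m[φ2→X8] = [2, 6, 2, 2]
r5 m[φ2→X7] = [8, 11, 7, 9]
r5 m[φ3→X2] = [0, 2, 2, 1]
r5 m[φ3→X3] = [7, 11, 8, 14]
r5 m[φ4→X8] = [1, 3, 2, 1]
r5 m[φ4→X13] = [10, 9, 10, 10]
r5 m[φ5→X2] = [8, 4, 8, 3]
r5 m[φ6→X7] = [2, 1, 2, 5]
r5 m[X2→φ0] = [13, 7, 10, 6]
r5 m[X2→φ1] = [14, 7, 16, 5]
r5 m[X2→φ3] = [19, 6, 14, 6]
r5 m[X2→φ5] = [11, 4, 8, 4]
r5 m[X8→φ0] = [3, 9, 4, 3]
r5 m[X8→φ2] = [7, 13, 14, 8]
r5 m[X8→φ4] = [8, 16, 14, 9]
r5 m[X13→φ4] = [0, 0, 0, 0]
r5 m[X14→φ1] = [0, 0, 0, 0]
r5 m[X3→φ3] = [0, 0, 0, 0]
r5 m[X7→φ2] = [2, 1, 2, 5]
r5 m[X7→φ6] = [1, 4, 1, 2]
r6 m[φ0→X2] = [8, 3, 8, 3]
r6 m[φ0→X8] = [6, 10, 12, 7]
r6 m[φ1→X2] = [5, 1, 0, 2]
r6 m[φ1→X14] = [11, 14, 8, 7]
r6 m[φ2→X8] = [2, 6, 2, 2]
r6 m[φ2→X7] = [8, 11, 7, 9]
r6 m[φ3→X2] = [0, 2, 2, 1]
r6 m[φ3→X3] = [7, 11, 8, 14]
r6 m[φ4→X8] = [1, 3, 2, 1]
r6 m[φ4→X13] = [10, 9, 10, 10]
r6 m[φ5→X2] = [8, 4, 8, 3]
r6 m[φ6→X7] = [2, 1, 2, 5]
r6 m[X2→φ0] = [13, 7, 10, 6]
r6 m[X2→φ1] = [16, 9, 18, 7]
r6 m[X2→φ3] = [21, 8, 16, 8]
r6 m[X2→φ5] = [13, 6, 10, 6]
r6 m[X8→φ0] = [3, 9, 4, 3]
r6 m[X8→φ2] = [7, 13, 14, 8]
r6 m[X8→φ4] = [8, 16, 14, 9]
r6 m[X13→φ4] = [0, 0, 0, 0]
r6 m[X14→φ1] = [0, 0, 0, 0]
r6 m[X3→φ3] = [0, 0, 0, 0]
r6 m[X7→φ2] = [2, 1, 2, 5]
r6 m[X7→φ6] = [8, 11, 7, 9]
r7 m[φ0→X2] = [8, 3, 8, 3]
r7 m[φ0→X8] = [6, 10, 12, 7]
r7 m[φ1→X2] = [5, 1, 0, 2]
r7 m[φ1→X14] = [13, 16, 10, 9]
r7 m[φ2→X8] = [2, 6, 2, 2]
r7 m[φ2→X7] = [8, 11, 7, 9]
r7 m[φ3→X2] = [0, 2, 2, 1]
r7 m[φ3→X3] = [9, 13, 10, 16]
r7 m[φ4→X8] = [1, 3, 2, 1]
r7 m[φ4→X13] = [10, 9, 10, 10]
r7 m[φ5→X2] = [8, 4, 8, 3]
r7 m[φ6→X7] = [2, 1, 2, 5]
r7 m[X2→φ0] = [13, 7, 10, 6]
r7 m[X2→φ1] = [16, 9, 18, 7]
r7 m[X2→φ3] = [21, 8, 16, 8]
r7 m[X2→φ5] = [13, 6, 10, 6]
r7 m[X8→φ0] = [3, 9, 4, 3]
r7 m[X8→φ2] = [7, 13, 14, 8]
r7 m[X8→φ4] = [8, 16, 14, 9]
r7 m[X13→φ4] = [0, 0, 0, 0]
r7 m[X14→φ1] = [0, 0, 0, 0]
r7 m[X3→φ3] = [0, 0, 0, 0]
r7 m[X7→φ2] = [2, 1, 2, 5]
r7 m[X7→φ6] = [8, 11, 7, 9]
r8 m[φ0→X2] = [8, 3, 8, 3]
r8 m[φ0→X8] = [6, 10, 12, 7]
r8 m[φ1→X2] = [5, 1, 0, 2]
r8 m[φ1→X14] = [13, 16, 10, 9]
r8 m[φ2→X8] = [2, 6, 2, 2]
r8 m[φ2→X7] = [8, 11, 7, 9]
r8 m[φ3→X2] = [0, 2, 2, 1]
r8 m[φ3→X3] = [9, 13, 10, 16]
r8 m[φ4→X8] = [1, 3, 2, 1]
r8 m[φ4→X13] = [10, 9, 10, 10]
r8 m[φ5→X2] = [8, 4, 8, 3]
r8 m[φ6→X7] = [2, 1, 2, 5]
r8 m[X2→φ0] = [13, 7, 10, 6]
r8 m[X2→φ1] = [16, 9, 18, 7]
r8 m[X2→φ3] = [21, 8, 16, 8]
r8 m[X2→φ5] = [13, 6, 10, 6]
r8 m[X8→φ0] = [3, 9, 4, 3]
r8 m[X8→φ2] = [7, 13, 14, 8]
r8 m[X8→φ4] = [8, 16, 14, 9]
r8 m[X13→φ4] = [0, 0, 0, 0]
r8 m[X14→φ1] = [0, 0, 0, 0]
r8 m[X3→φ3] = [0, 0, 0, 0]
r8 m[X7→φ2] = [2, 1, 2, 5]
r8 m[X7→φ6] = [8, 11, 7, 9]
fixed point reached at round 8
b[X13] = ⊗ incoming = [10, 9, 10, 10]

b[X13] = [10, 9, 10, 10]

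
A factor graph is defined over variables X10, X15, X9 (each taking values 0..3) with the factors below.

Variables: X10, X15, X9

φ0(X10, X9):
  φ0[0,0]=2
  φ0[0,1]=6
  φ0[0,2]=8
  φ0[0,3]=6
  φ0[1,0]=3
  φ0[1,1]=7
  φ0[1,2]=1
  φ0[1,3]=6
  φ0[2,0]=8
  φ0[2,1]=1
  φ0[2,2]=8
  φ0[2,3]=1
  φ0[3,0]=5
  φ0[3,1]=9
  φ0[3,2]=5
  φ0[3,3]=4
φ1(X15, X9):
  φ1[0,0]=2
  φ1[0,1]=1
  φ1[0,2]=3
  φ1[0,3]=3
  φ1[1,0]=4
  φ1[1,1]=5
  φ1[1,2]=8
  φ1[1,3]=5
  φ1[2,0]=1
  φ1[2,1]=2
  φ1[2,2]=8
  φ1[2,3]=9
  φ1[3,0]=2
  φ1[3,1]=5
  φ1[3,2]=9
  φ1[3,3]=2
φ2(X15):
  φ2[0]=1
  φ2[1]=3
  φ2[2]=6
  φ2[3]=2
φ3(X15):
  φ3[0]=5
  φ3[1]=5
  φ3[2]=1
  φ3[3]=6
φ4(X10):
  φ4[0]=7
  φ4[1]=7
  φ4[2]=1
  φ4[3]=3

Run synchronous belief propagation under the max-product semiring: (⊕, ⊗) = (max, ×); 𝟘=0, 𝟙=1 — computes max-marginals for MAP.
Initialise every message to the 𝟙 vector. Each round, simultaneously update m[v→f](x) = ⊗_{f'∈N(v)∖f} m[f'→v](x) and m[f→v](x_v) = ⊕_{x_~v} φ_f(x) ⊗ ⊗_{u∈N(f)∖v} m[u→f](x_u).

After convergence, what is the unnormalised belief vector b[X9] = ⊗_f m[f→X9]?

init: all messages = 𝟙 over 4 values
r1 m[φ0→X10] = [8, 7, 8, 9]
r1 m[φ0→X9] = [8, 9, 8, 6]
r1 m[φ1→X15] = [3, 8, 9, 9]
r1 m[φ1→X9] = [4, 5, 9, 9]
r1 m[φ2→X15] = [1, 3, 6, 2]
r1 m[φ3→X15] = [5, 5, 1, 6]
r1 m[φ4→X10] = [7, 7, 1, 3]
r1 m[X10→φ0] = [1, 1, 1, 1]
r1 m[X10→φ4] = [1, 1, 1, 1]
r1 m[X15→φ1] = [1, 1, 1, 1]
r1 m[X15→φ2] = [1, 1, 1, 1]
r1 m[X15→φ3] = [1, 1, 1, 1]
r1 m[X9→φ0] = [1, 1, 1, 1]
r1 m[X9→φ1] = [1, 1, 1, 1]
r2 m[φ0→X10] = [8, 7, 8, 9]
r2 m[φ0→X9] = [8, 9, 8, 6]
r2 m[φ1→X15] = [3, 8, 9, 9]
r2 m[φ1→X9] = [4, 5, 9, 9]
r2 m[φ2→X15] = [1, 3, 6, 2]
r2 m[φ3→X15] = [5, 5, 1, 6]
r2 m[φ4→X10] = [7, 7, 1, 3]
r2 m[X10→φ0] = [7, 7, 1, 3]
r2 m[X10→φ4] = [8, 7, 8, 9]
r2 m[X15→φ1] = [5, 15, 6, 12]
r2 m[X15→φ2] = [15, 40, 9, 54]
r2 m[X15→φ3] = [3, 24, 54, 18]
r2 m[X9→φ0] = [4, 5, 9, 9]
r2 m[X9→φ1] = [8, 9, 8, 6]
r3 m[φ0→X10] = [72, 54, 72, 45]
r3 m[φ0→X9] = [21, 49, 56, 42]
r3 m[φ1→X15] = [24, 64, 64, 72]
r3 m[φ1→X9] = [60, 75, 120, 75]
r3 m[φ2→X15] = [1, 3, 6, 2]
r3 m[φ3→X15] = [5, 5, 1, 6]
r3 m[φ4→X10] = [7, 7, 1, 3]
r3 m[X10→φ0] = [7, 7, 1, 3]
r3 m[X10→φ4] = [8, 7, 8, 9]
r3 m[X15→φ1] = [5, 15, 6, 12]
r3 m[X15→φ2] = [15, 40, 9, 54]
r3 m[X15→φ3] = [3, 24, 54, 18]
r3 m[X9→φ0] = [4, 5, 9, 9]
r3 m[X9→φ1] = [8, 9, 8, 6]
r4 m[φ0→X10] = [72, 54, 72, 45]
r4 m[φ0→X9] = [21, 49, 56, 42]
r4 m[φ1→X15] = [24, 64, 64, 72]
r4 m[φ1→X9] = [60, 75, 120, 75]
r4 m[φ2→X15] = [1, 3, 6, 2]
r4 m[φ3→X15] = [5, 5, 1, 6]
r4 m[φ4→X10] = [7, 7, 1, 3]
r4 m[X10→φ0] = [7, 7, 1, 3]
r4 m[X10→φ4] = [72, 54, 72, 45]
r4 m[X15→φ1] = [5, 15, 6, 12]
r4 m[X15→φ2] = [120, 320, 64, 432]
r4 m[X15→φ3] = [24, 192, 384, 144]
r4 m[X9→φ0] = [60, 75, 120, 75]
r4 m[X9→φ1] = [21, 49, 56, 42]
r5 m[φ0→X10] = [960, 525, 960, 675]
r5 m[φ0→X9] = [21, 49, 56, 42]
r5 m[φ1→X15] = [168, 448, 448, 504]
r5 m[φ1→X9] = [60, 75, 120, 75]
r5 m[φ2→X15] = [1, 3, 6, 2]
r5 m[φ3→X15] = [5, 5, 1, 6]
r5 m[φ4→X10] = [7, 7, 1, 3]
r5 m[X10→φ0] = [7, 7, 1, 3]
r5 m[X10→φ4] = [72, 54, 72, 45]
r5 m[X15→φ1] = [5, 15, 6, 12]
r5 m[X15→φ2] = [120, 320, 64, 432]
r5 m[X15→φ3] = [24, 192, 384, 144]
r5 m[X9→φ0] = [60, 75, 120, 75]
r5 m[X9→φ1] = [21, 49, 56, 42]
r6 m[φ0→X10] = [960, 525, 960, 675]
r6 m[φ0→X9] = [21, 49, 56, 42]
r6 m[φ1→X15] = [168, 448, 448, 504]
r6 m[φ1→X9] = [60, 75, 120, 75]
r6 m[φ2→X15] = [1, 3, 6, 2]
r6 m[φ3→X15] = [5, 5, 1, 6]
r6 m[φ4→X10] = [7, 7, 1, 3]
r6 m[X10→φ0] = [7, 7, 1, 3]
r6 m[X10→φ4] = [960, 525, 960, 675]
r6 m[X15→φ1] = [5, 15, 6, 12]
r6 m[X15→φ2] = [840, 2240, 448, 3024]
r6 m[X15→φ3] = [168, 1344, 2688, 1008]
r6 m[X9→φ0] = [60, 75, 120, 75]
r6 m[X9→φ1] = [21, 49, 56, 42]
r7 m[φ0→X10] = [960, 525, 960, 675]
r7 m[φ0→X9] = [21, 49, 56, 42]
r7 m[φ1→X15] = [168, 448, 448, 504]
r7 m[φ1→X9] = [60, 75, 120, 75]
r7 m[φ2→X15] = [1, 3, 6, 2]
r7 m[φ3→X15] = [5, 5, 1, 6]
r7 m[φ4→X10] = [7, 7, 1, 3]
r7 m[X10→φ0] = [7, 7, 1, 3]
r7 m[X10→φ4] = [960, 525, 960, 675]
r7 m[X15→φ1] = [5, 15, 6, 12]
r7 m[X15→φ2] = [840, 2240, 448, 3024]
r7 m[X15→φ3] = [168, 1344, 2688, 1008]
r7 m[X9→φ0] = [60, 75, 120, 75]
r7 m[X9→φ1] = [21, 49, 56, 42]
fixed point reached at round 7
b[X9] = ⊗ incoming = [1260, 3675, 6720, 3150]

b[X9] = [1260, 3675, 6720, 3150]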